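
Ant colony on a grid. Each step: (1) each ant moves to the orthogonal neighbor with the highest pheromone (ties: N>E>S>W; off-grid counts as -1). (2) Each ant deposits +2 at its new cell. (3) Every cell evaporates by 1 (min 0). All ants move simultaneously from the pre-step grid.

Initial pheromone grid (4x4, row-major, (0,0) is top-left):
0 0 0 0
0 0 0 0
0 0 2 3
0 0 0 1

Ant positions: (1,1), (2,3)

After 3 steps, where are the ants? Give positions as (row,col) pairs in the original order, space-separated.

Step 1: ant0:(1,1)->N->(0,1) | ant1:(2,3)->W->(2,2)
  grid max=3 at (2,2)
Step 2: ant0:(0,1)->E->(0,2) | ant1:(2,2)->E->(2,3)
  grid max=3 at (2,3)
Step 3: ant0:(0,2)->E->(0,3) | ant1:(2,3)->W->(2,2)
  grid max=3 at (2,2)

(0,3) (2,2)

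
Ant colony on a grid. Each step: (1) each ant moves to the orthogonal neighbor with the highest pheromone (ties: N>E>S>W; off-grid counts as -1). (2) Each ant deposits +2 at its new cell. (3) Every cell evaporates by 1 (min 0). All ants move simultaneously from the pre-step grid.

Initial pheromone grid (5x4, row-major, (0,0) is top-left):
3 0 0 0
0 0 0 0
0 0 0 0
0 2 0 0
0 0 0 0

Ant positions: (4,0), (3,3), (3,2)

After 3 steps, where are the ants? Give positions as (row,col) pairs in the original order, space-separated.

Step 1: ant0:(4,0)->N->(3,0) | ant1:(3,3)->N->(2,3) | ant2:(3,2)->W->(3,1)
  grid max=3 at (3,1)
Step 2: ant0:(3,0)->E->(3,1) | ant1:(2,3)->N->(1,3) | ant2:(3,1)->W->(3,0)
  grid max=4 at (3,1)
Step 3: ant0:(3,1)->W->(3,0) | ant1:(1,3)->N->(0,3) | ant2:(3,0)->E->(3,1)
  grid max=5 at (3,1)

(3,0) (0,3) (3,1)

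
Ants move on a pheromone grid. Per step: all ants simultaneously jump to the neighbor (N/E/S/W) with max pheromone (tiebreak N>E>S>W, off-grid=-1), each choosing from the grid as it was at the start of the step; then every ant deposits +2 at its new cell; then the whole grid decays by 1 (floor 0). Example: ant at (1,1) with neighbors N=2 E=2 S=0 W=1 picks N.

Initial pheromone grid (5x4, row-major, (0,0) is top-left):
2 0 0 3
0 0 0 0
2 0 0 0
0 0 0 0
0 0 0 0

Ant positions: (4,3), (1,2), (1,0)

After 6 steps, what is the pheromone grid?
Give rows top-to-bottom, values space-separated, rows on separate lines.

After step 1: ants at (3,3),(0,2),(0,0)
  3 0 1 2
  0 0 0 0
  1 0 0 0
  0 0 0 1
  0 0 0 0
After step 2: ants at (2,3),(0,3),(0,1)
  2 1 0 3
  0 0 0 0
  0 0 0 1
  0 0 0 0
  0 0 0 0
After step 3: ants at (1,3),(1,3),(0,0)
  3 0 0 2
  0 0 0 3
  0 0 0 0
  0 0 0 0
  0 0 0 0
After step 4: ants at (0,3),(0,3),(0,1)
  2 1 0 5
  0 0 0 2
  0 0 0 0
  0 0 0 0
  0 0 0 0
After step 5: ants at (1,3),(1,3),(0,0)
  3 0 0 4
  0 0 0 5
  0 0 0 0
  0 0 0 0
  0 0 0 0
After step 6: ants at (0,3),(0,3),(0,1)
  2 1 0 7
  0 0 0 4
  0 0 0 0
  0 0 0 0
  0 0 0 0

2 1 0 7
0 0 0 4
0 0 0 0
0 0 0 0
0 0 0 0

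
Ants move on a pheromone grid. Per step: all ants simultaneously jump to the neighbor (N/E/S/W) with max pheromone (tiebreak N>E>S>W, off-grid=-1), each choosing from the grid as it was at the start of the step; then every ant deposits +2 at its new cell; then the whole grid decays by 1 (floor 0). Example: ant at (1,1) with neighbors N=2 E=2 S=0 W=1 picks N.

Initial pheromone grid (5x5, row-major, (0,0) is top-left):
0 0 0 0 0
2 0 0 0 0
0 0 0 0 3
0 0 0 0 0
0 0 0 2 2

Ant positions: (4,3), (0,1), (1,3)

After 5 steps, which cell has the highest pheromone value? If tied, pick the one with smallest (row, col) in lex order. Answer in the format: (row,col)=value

Answer: (0,2)=5

Derivation:
Step 1: ant0:(4,3)->E->(4,4) | ant1:(0,1)->E->(0,2) | ant2:(1,3)->N->(0,3)
  grid max=3 at (4,4)
Step 2: ant0:(4,4)->W->(4,3) | ant1:(0,2)->E->(0,3) | ant2:(0,3)->W->(0,2)
  grid max=2 at (0,2)
Step 3: ant0:(4,3)->E->(4,4) | ant1:(0,3)->W->(0,2) | ant2:(0,2)->E->(0,3)
  grid max=3 at (0,2)
Step 4: ant0:(4,4)->W->(4,3) | ant1:(0,2)->E->(0,3) | ant2:(0,3)->W->(0,2)
  grid max=4 at (0,2)
Step 5: ant0:(4,3)->E->(4,4) | ant1:(0,3)->W->(0,2) | ant2:(0,2)->E->(0,3)
  grid max=5 at (0,2)
Final grid:
  0 0 5 5 0
  0 0 0 0 0
  0 0 0 0 0
  0 0 0 0 0
  0 0 0 1 3
Max pheromone 5 at (0,2)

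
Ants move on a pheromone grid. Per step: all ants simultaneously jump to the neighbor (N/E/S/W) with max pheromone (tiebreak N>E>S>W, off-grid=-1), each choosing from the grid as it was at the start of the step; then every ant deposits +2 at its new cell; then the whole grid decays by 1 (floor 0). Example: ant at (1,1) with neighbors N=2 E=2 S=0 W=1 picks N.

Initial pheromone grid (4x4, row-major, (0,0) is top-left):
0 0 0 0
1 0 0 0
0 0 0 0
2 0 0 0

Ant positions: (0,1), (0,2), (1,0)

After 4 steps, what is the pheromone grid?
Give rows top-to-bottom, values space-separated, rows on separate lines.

After step 1: ants at (0,2),(0,3),(0,0)
  1 0 1 1
  0 0 0 0
  0 0 0 0
  1 0 0 0
After step 2: ants at (0,3),(0,2),(0,1)
  0 1 2 2
  0 0 0 0
  0 0 0 0
  0 0 0 0
After step 3: ants at (0,2),(0,3),(0,2)
  0 0 5 3
  0 0 0 0
  0 0 0 0
  0 0 0 0
After step 4: ants at (0,3),(0,2),(0,3)
  0 0 6 6
  0 0 0 0
  0 0 0 0
  0 0 0 0

0 0 6 6
0 0 0 0
0 0 0 0
0 0 0 0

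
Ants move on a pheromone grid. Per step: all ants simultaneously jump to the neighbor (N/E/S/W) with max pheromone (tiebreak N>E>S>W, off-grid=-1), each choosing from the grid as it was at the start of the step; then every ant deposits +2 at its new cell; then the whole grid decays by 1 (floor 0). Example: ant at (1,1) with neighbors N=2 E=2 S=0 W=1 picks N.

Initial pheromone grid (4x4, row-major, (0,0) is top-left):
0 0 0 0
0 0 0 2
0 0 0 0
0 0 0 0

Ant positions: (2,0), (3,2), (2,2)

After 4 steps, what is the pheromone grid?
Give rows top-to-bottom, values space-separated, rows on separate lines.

After step 1: ants at (1,0),(2,2),(1,2)
  0 0 0 0
  1 0 1 1
  0 0 1 0
  0 0 0 0
After step 2: ants at (0,0),(1,2),(1,3)
  1 0 0 0
  0 0 2 2
  0 0 0 0
  0 0 0 0
After step 3: ants at (0,1),(1,3),(1,2)
  0 1 0 0
  0 0 3 3
  0 0 0 0
  0 0 0 0
After step 4: ants at (0,2),(1,2),(1,3)
  0 0 1 0
  0 0 4 4
  0 0 0 0
  0 0 0 0

0 0 1 0
0 0 4 4
0 0 0 0
0 0 0 0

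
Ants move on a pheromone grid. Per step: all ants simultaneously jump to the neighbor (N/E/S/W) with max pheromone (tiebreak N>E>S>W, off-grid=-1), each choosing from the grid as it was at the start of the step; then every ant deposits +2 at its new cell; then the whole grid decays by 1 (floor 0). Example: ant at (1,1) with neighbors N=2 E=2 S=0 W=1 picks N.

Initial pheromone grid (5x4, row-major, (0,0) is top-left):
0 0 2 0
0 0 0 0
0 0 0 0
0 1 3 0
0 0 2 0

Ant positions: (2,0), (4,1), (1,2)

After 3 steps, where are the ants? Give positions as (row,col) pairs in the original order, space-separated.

Step 1: ant0:(2,0)->N->(1,0) | ant1:(4,1)->E->(4,2) | ant2:(1,2)->N->(0,2)
  grid max=3 at (0,2)
Step 2: ant0:(1,0)->N->(0,0) | ant1:(4,2)->N->(3,2) | ant2:(0,2)->E->(0,3)
  grid max=3 at (3,2)
Step 3: ant0:(0,0)->E->(0,1) | ant1:(3,2)->S->(4,2) | ant2:(0,3)->W->(0,2)
  grid max=3 at (0,2)

(0,1) (4,2) (0,2)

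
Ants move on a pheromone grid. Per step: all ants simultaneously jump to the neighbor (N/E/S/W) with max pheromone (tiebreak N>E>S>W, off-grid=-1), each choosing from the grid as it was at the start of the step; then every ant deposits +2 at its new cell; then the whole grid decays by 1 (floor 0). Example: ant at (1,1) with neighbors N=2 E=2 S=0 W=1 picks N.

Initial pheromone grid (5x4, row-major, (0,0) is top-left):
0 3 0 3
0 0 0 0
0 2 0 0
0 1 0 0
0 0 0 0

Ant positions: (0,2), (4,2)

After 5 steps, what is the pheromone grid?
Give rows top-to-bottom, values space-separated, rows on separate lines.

After step 1: ants at (0,3),(3,2)
  0 2 0 4
  0 0 0 0
  0 1 0 0
  0 0 1 0
  0 0 0 0
After step 2: ants at (1,3),(2,2)
  0 1 0 3
  0 0 0 1
  0 0 1 0
  0 0 0 0
  0 0 0 0
After step 3: ants at (0,3),(1,2)
  0 0 0 4
  0 0 1 0
  0 0 0 0
  0 0 0 0
  0 0 0 0
After step 4: ants at (1,3),(0,2)
  0 0 1 3
  0 0 0 1
  0 0 0 0
  0 0 0 0
  0 0 0 0
After step 5: ants at (0,3),(0,3)
  0 0 0 6
  0 0 0 0
  0 0 0 0
  0 0 0 0
  0 0 0 0

0 0 0 6
0 0 0 0
0 0 0 0
0 0 0 0
0 0 0 0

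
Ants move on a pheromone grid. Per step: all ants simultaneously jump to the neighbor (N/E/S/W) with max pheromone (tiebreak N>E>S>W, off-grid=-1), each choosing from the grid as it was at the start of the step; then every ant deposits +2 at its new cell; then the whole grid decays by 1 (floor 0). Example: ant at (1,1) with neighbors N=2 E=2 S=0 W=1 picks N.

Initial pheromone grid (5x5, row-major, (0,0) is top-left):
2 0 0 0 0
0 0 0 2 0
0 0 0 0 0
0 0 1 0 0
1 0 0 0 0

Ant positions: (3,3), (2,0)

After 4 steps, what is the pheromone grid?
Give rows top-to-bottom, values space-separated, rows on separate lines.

After step 1: ants at (3,2),(1,0)
  1 0 0 0 0
  1 0 0 1 0
  0 0 0 0 0
  0 0 2 0 0
  0 0 0 0 0
After step 2: ants at (2,2),(0,0)
  2 0 0 0 0
  0 0 0 0 0
  0 0 1 0 0
  0 0 1 0 0
  0 0 0 0 0
After step 3: ants at (3,2),(0,1)
  1 1 0 0 0
  0 0 0 0 0
  0 0 0 0 0
  0 0 2 0 0
  0 0 0 0 0
After step 4: ants at (2,2),(0,0)
  2 0 0 0 0
  0 0 0 0 0
  0 0 1 0 0
  0 0 1 0 0
  0 0 0 0 0

2 0 0 0 0
0 0 0 0 0
0 0 1 0 0
0 0 1 0 0
0 0 0 0 0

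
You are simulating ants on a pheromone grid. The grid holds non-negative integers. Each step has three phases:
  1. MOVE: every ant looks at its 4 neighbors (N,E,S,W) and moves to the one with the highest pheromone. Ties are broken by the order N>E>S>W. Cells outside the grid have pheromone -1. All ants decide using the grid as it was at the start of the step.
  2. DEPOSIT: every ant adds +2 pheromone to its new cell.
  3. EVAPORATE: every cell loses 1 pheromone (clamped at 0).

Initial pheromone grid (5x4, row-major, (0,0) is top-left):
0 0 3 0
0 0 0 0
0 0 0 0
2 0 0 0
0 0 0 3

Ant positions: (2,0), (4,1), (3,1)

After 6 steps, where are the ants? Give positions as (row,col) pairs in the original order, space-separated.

Step 1: ant0:(2,0)->S->(3,0) | ant1:(4,1)->N->(3,1) | ant2:(3,1)->W->(3,0)
  grid max=5 at (3,0)
Step 2: ant0:(3,0)->E->(3,1) | ant1:(3,1)->W->(3,0) | ant2:(3,0)->E->(3,1)
  grid max=6 at (3,0)
Step 3: ant0:(3,1)->W->(3,0) | ant1:(3,0)->E->(3,1) | ant2:(3,1)->W->(3,0)
  grid max=9 at (3,0)
Step 4: ant0:(3,0)->E->(3,1) | ant1:(3,1)->W->(3,0) | ant2:(3,0)->E->(3,1)
  grid max=10 at (3,0)
Step 5: ant0:(3,1)->W->(3,0) | ant1:(3,0)->E->(3,1) | ant2:(3,1)->W->(3,0)
  grid max=13 at (3,0)
Step 6: ant0:(3,0)->E->(3,1) | ant1:(3,1)->W->(3,0) | ant2:(3,0)->E->(3,1)
  grid max=14 at (3,0)

(3,1) (3,0) (3,1)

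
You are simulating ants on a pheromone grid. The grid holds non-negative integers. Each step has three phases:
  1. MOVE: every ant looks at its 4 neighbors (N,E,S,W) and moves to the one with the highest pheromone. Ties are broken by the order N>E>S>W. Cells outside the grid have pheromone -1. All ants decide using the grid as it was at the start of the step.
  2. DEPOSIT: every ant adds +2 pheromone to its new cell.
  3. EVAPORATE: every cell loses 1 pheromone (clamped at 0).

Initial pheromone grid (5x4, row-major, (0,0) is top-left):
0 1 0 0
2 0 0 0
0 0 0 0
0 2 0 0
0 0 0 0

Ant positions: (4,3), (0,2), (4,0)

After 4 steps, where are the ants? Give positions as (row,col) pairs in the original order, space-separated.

Step 1: ant0:(4,3)->N->(3,3) | ant1:(0,2)->W->(0,1) | ant2:(4,0)->N->(3,0)
  grid max=2 at (0,1)
Step 2: ant0:(3,3)->N->(2,3) | ant1:(0,1)->E->(0,2) | ant2:(3,0)->E->(3,1)
  grid max=2 at (3,1)
Step 3: ant0:(2,3)->N->(1,3) | ant1:(0,2)->W->(0,1) | ant2:(3,1)->N->(2,1)
  grid max=2 at (0,1)
Step 4: ant0:(1,3)->N->(0,3) | ant1:(0,1)->E->(0,2) | ant2:(2,1)->S->(3,1)
  grid max=2 at (3,1)

(0,3) (0,2) (3,1)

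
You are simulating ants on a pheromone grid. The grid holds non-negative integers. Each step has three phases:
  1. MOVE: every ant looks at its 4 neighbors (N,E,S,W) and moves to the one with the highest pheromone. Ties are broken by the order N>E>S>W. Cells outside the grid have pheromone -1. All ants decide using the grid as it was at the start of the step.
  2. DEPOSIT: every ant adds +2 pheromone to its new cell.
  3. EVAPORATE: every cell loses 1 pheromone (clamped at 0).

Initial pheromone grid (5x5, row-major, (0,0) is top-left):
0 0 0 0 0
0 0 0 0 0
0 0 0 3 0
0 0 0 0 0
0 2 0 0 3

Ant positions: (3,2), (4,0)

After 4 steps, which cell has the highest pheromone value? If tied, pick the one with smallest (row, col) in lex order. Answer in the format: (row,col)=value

Answer: (2,3)=3

Derivation:
Step 1: ant0:(3,2)->N->(2,2) | ant1:(4,0)->E->(4,1)
  grid max=3 at (4,1)
Step 2: ant0:(2,2)->E->(2,3) | ant1:(4,1)->N->(3,1)
  grid max=3 at (2,3)
Step 3: ant0:(2,3)->N->(1,3) | ant1:(3,1)->S->(4,1)
  grid max=3 at (4,1)
Step 4: ant0:(1,3)->S->(2,3) | ant1:(4,1)->N->(3,1)
  grid max=3 at (2,3)
Final grid:
  0 0 0 0 0
  0 0 0 0 0
  0 0 0 3 0
  0 1 0 0 0
  0 2 0 0 0
Max pheromone 3 at (2,3)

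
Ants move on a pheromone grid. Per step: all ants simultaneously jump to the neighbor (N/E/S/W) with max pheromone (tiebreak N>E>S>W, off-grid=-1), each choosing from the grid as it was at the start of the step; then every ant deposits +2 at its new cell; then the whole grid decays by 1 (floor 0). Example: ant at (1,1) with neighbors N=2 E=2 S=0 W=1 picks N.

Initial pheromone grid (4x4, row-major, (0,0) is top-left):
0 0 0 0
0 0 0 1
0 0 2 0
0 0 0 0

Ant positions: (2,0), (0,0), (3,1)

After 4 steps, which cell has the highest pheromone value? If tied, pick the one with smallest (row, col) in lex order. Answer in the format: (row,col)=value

Step 1: ant0:(2,0)->N->(1,0) | ant1:(0,0)->E->(0,1) | ant2:(3,1)->N->(2,1)
  grid max=1 at (0,1)
Step 2: ant0:(1,0)->N->(0,0) | ant1:(0,1)->E->(0,2) | ant2:(2,1)->E->(2,2)
  grid max=2 at (2,2)
Step 3: ant0:(0,0)->E->(0,1) | ant1:(0,2)->E->(0,3) | ant2:(2,2)->N->(1,2)
  grid max=1 at (0,1)
Step 4: ant0:(0,1)->E->(0,2) | ant1:(0,3)->S->(1,3) | ant2:(1,2)->S->(2,2)
  grid max=2 at (2,2)
Final grid:
  0 0 1 0
  0 0 0 1
  0 0 2 0
  0 0 0 0
Max pheromone 2 at (2,2)

Answer: (2,2)=2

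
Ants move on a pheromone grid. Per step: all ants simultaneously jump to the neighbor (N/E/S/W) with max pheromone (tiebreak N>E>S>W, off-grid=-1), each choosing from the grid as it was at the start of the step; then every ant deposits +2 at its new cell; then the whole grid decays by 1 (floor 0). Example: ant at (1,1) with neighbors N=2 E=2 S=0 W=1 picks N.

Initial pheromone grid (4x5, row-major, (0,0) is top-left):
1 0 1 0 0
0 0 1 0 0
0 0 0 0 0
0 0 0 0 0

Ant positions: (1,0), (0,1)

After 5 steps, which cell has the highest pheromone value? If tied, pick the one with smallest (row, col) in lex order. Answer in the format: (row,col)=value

Answer: (0,2)=6

Derivation:
Step 1: ant0:(1,0)->N->(0,0) | ant1:(0,1)->E->(0,2)
  grid max=2 at (0,0)
Step 2: ant0:(0,0)->E->(0,1) | ant1:(0,2)->E->(0,3)
  grid max=1 at (0,0)
Step 3: ant0:(0,1)->E->(0,2) | ant1:(0,3)->W->(0,2)
  grid max=4 at (0,2)
Step 4: ant0:(0,2)->E->(0,3) | ant1:(0,2)->E->(0,3)
  grid max=3 at (0,2)
Step 5: ant0:(0,3)->W->(0,2) | ant1:(0,3)->W->(0,2)
  grid max=6 at (0,2)
Final grid:
  0 0 6 2 0
  0 0 0 0 0
  0 0 0 0 0
  0 0 0 0 0
Max pheromone 6 at (0,2)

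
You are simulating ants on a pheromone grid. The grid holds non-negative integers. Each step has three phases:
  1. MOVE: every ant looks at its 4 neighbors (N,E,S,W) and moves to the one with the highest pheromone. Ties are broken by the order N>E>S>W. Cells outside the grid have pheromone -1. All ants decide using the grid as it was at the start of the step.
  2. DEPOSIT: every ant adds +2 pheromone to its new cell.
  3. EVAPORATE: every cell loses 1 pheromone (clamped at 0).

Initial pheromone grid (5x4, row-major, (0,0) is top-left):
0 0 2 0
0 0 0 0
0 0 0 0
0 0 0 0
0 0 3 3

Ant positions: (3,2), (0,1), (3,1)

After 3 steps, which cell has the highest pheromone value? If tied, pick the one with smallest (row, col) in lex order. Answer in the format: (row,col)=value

Step 1: ant0:(3,2)->S->(4,2) | ant1:(0,1)->E->(0,2) | ant2:(3,1)->N->(2,1)
  grid max=4 at (4,2)
Step 2: ant0:(4,2)->E->(4,3) | ant1:(0,2)->E->(0,3) | ant2:(2,1)->N->(1,1)
  grid max=3 at (4,2)
Step 3: ant0:(4,3)->W->(4,2) | ant1:(0,3)->W->(0,2) | ant2:(1,1)->N->(0,1)
  grid max=4 at (4,2)
Final grid:
  0 1 3 0
  0 0 0 0
  0 0 0 0
  0 0 0 0
  0 0 4 2
Max pheromone 4 at (4,2)

Answer: (4,2)=4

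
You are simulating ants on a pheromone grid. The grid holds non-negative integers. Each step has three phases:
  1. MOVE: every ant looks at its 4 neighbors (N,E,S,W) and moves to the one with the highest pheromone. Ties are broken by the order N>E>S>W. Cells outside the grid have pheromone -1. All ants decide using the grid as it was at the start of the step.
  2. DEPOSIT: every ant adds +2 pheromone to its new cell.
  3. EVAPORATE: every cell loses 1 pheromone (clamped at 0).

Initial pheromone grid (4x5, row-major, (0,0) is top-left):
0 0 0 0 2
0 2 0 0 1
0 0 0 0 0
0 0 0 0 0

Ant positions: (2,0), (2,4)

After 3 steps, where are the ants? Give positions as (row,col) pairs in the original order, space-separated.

Step 1: ant0:(2,0)->N->(1,0) | ant1:(2,4)->N->(1,4)
  grid max=2 at (1,4)
Step 2: ant0:(1,0)->E->(1,1) | ant1:(1,4)->N->(0,4)
  grid max=2 at (0,4)
Step 3: ant0:(1,1)->N->(0,1) | ant1:(0,4)->S->(1,4)
  grid max=2 at (1,4)

(0,1) (1,4)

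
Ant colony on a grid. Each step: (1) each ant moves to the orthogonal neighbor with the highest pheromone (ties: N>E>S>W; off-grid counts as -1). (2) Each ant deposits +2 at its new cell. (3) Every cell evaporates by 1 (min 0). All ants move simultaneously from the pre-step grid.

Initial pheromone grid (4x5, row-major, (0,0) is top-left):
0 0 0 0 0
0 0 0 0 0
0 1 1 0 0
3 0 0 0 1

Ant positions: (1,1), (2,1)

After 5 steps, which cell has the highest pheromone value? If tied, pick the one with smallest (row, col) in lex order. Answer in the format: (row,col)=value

Answer: (2,1)=6

Derivation:
Step 1: ant0:(1,1)->S->(2,1) | ant1:(2,1)->E->(2,2)
  grid max=2 at (2,1)
Step 2: ant0:(2,1)->E->(2,2) | ant1:(2,2)->W->(2,1)
  grid max=3 at (2,1)
Step 3: ant0:(2,2)->W->(2,1) | ant1:(2,1)->E->(2,2)
  grid max=4 at (2,1)
Step 4: ant0:(2,1)->E->(2,2) | ant1:(2,2)->W->(2,1)
  grid max=5 at (2,1)
Step 5: ant0:(2,2)->W->(2,1) | ant1:(2,1)->E->(2,2)
  grid max=6 at (2,1)
Final grid:
  0 0 0 0 0
  0 0 0 0 0
  0 6 6 0 0
  0 0 0 0 0
Max pheromone 6 at (2,1)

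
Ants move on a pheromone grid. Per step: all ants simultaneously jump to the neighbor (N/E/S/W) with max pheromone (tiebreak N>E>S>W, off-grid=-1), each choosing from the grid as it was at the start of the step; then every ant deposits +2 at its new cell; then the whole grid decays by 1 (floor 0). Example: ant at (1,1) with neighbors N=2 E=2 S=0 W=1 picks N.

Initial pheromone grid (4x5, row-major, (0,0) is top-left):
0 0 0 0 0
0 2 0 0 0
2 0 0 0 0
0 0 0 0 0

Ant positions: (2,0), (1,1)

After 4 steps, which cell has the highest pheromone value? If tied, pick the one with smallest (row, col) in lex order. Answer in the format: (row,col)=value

Answer: (1,1)=6

Derivation:
Step 1: ant0:(2,0)->N->(1,0) | ant1:(1,1)->N->(0,1)
  grid max=1 at (0,1)
Step 2: ant0:(1,0)->E->(1,1) | ant1:(0,1)->S->(1,1)
  grid max=4 at (1,1)
Step 3: ant0:(1,1)->N->(0,1) | ant1:(1,1)->N->(0,1)
  grid max=3 at (0,1)
Step 4: ant0:(0,1)->S->(1,1) | ant1:(0,1)->S->(1,1)
  grid max=6 at (1,1)
Final grid:
  0 2 0 0 0
  0 6 0 0 0
  0 0 0 0 0
  0 0 0 0 0
Max pheromone 6 at (1,1)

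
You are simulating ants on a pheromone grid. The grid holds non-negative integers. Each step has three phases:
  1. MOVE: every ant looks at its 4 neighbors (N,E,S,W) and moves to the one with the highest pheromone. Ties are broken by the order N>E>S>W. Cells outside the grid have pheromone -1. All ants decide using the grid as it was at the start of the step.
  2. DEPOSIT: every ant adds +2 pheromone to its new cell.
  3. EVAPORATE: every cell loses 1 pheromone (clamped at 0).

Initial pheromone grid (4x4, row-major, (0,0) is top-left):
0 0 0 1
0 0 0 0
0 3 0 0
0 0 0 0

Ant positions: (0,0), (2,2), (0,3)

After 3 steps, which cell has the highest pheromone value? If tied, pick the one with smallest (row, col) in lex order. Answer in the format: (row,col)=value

Step 1: ant0:(0,0)->E->(0,1) | ant1:(2,2)->W->(2,1) | ant2:(0,3)->S->(1,3)
  grid max=4 at (2,1)
Step 2: ant0:(0,1)->E->(0,2) | ant1:(2,1)->N->(1,1) | ant2:(1,3)->N->(0,3)
  grid max=3 at (2,1)
Step 3: ant0:(0,2)->E->(0,3) | ant1:(1,1)->S->(2,1) | ant2:(0,3)->W->(0,2)
  grid max=4 at (2,1)
Final grid:
  0 0 2 2
  0 0 0 0
  0 4 0 0
  0 0 0 0
Max pheromone 4 at (2,1)

Answer: (2,1)=4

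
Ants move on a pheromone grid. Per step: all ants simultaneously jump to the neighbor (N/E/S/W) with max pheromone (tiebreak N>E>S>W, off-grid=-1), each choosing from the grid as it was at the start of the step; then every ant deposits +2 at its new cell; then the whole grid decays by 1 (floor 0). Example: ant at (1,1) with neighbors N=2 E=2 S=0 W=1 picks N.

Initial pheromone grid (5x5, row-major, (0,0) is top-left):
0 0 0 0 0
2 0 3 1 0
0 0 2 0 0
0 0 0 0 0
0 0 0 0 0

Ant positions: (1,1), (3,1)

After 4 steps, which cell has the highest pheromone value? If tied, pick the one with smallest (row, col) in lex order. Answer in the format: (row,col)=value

Answer: (2,2)=6

Derivation:
Step 1: ant0:(1,1)->E->(1,2) | ant1:(3,1)->N->(2,1)
  grid max=4 at (1,2)
Step 2: ant0:(1,2)->S->(2,2) | ant1:(2,1)->E->(2,2)
  grid max=4 at (2,2)
Step 3: ant0:(2,2)->N->(1,2) | ant1:(2,2)->N->(1,2)
  grid max=6 at (1,2)
Step 4: ant0:(1,2)->S->(2,2) | ant1:(1,2)->S->(2,2)
  grid max=6 at (2,2)
Final grid:
  0 0 0 0 0
  0 0 5 0 0
  0 0 6 0 0
  0 0 0 0 0
  0 0 0 0 0
Max pheromone 6 at (2,2)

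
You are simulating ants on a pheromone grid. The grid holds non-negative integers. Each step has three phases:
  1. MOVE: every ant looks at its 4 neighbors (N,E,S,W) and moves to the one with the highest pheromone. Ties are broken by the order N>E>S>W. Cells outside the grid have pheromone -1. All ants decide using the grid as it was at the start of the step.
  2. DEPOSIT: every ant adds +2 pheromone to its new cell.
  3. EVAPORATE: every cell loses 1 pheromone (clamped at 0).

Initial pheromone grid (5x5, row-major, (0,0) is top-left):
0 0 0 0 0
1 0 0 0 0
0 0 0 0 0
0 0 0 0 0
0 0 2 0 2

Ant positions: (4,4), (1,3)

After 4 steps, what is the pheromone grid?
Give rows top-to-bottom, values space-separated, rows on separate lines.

After step 1: ants at (3,4),(0,3)
  0 0 0 1 0
  0 0 0 0 0
  0 0 0 0 0
  0 0 0 0 1
  0 0 1 0 1
After step 2: ants at (4,4),(0,4)
  0 0 0 0 1
  0 0 0 0 0
  0 0 0 0 0
  0 0 0 0 0
  0 0 0 0 2
After step 3: ants at (3,4),(1,4)
  0 0 0 0 0
  0 0 0 0 1
  0 0 0 0 0
  0 0 0 0 1
  0 0 0 0 1
After step 4: ants at (4,4),(0,4)
  0 0 0 0 1
  0 0 0 0 0
  0 0 0 0 0
  0 0 0 0 0
  0 0 0 0 2

0 0 0 0 1
0 0 0 0 0
0 0 0 0 0
0 0 0 0 0
0 0 0 0 2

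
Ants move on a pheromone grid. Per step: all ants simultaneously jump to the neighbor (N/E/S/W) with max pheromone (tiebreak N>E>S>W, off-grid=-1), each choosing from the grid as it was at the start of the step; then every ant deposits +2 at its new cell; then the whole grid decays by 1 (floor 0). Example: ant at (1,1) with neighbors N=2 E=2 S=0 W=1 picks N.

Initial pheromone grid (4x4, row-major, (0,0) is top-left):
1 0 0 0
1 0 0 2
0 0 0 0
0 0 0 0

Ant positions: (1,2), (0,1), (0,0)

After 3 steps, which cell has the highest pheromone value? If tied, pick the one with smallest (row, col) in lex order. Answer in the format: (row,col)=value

Answer: (0,0)=4

Derivation:
Step 1: ant0:(1,2)->E->(1,3) | ant1:(0,1)->W->(0,0) | ant2:(0,0)->S->(1,0)
  grid max=3 at (1,3)
Step 2: ant0:(1,3)->N->(0,3) | ant1:(0,0)->S->(1,0) | ant2:(1,0)->N->(0,0)
  grid max=3 at (0,0)
Step 3: ant0:(0,3)->S->(1,3) | ant1:(1,0)->N->(0,0) | ant2:(0,0)->S->(1,0)
  grid max=4 at (0,0)
Final grid:
  4 0 0 0
  4 0 0 3
  0 0 0 0
  0 0 0 0
Max pheromone 4 at (0,0)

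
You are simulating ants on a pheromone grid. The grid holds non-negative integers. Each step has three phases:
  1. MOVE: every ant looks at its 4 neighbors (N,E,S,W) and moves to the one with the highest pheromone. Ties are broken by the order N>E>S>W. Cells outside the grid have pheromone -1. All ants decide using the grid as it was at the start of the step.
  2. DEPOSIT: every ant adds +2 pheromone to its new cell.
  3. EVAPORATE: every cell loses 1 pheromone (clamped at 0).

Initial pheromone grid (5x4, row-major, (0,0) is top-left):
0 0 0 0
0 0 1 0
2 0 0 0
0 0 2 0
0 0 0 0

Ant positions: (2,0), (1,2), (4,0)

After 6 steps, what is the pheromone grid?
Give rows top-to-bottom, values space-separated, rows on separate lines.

After step 1: ants at (1,0),(0,2),(3,0)
  0 0 1 0
  1 0 0 0
  1 0 0 0
  1 0 1 0
  0 0 0 0
After step 2: ants at (2,0),(0,3),(2,0)
  0 0 0 1
  0 0 0 0
  4 0 0 0
  0 0 0 0
  0 0 0 0
After step 3: ants at (1,0),(1,3),(1,0)
  0 0 0 0
  3 0 0 1
  3 0 0 0
  0 0 0 0
  0 0 0 0
After step 4: ants at (2,0),(0,3),(2,0)
  0 0 0 1
  2 0 0 0
  6 0 0 0
  0 0 0 0
  0 0 0 0
After step 5: ants at (1,0),(1,3),(1,0)
  0 0 0 0
  5 0 0 1
  5 0 0 0
  0 0 0 0
  0 0 0 0
After step 6: ants at (2,0),(0,3),(2,0)
  0 0 0 1
  4 0 0 0
  8 0 0 0
  0 0 0 0
  0 0 0 0

0 0 0 1
4 0 0 0
8 0 0 0
0 0 0 0
0 0 0 0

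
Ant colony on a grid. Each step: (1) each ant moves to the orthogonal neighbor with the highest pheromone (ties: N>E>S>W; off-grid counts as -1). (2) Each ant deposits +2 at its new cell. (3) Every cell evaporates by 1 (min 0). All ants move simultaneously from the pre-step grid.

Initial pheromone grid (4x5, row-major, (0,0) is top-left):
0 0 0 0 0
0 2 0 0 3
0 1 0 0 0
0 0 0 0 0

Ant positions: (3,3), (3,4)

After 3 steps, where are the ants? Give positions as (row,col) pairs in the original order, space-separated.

Step 1: ant0:(3,3)->N->(2,3) | ant1:(3,4)->N->(2,4)
  grid max=2 at (1,4)
Step 2: ant0:(2,3)->E->(2,4) | ant1:(2,4)->N->(1,4)
  grid max=3 at (1,4)
Step 3: ant0:(2,4)->N->(1,4) | ant1:(1,4)->S->(2,4)
  grid max=4 at (1,4)

(1,4) (2,4)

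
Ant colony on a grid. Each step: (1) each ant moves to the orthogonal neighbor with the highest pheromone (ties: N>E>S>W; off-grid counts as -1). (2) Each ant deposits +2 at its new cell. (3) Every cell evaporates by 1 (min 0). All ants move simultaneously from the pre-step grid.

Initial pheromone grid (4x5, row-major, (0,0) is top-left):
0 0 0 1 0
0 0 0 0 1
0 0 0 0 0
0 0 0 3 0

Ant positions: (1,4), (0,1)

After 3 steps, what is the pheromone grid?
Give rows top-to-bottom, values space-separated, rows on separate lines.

After step 1: ants at (0,4),(0,2)
  0 0 1 0 1
  0 0 0 0 0
  0 0 0 0 0
  0 0 0 2 0
After step 2: ants at (1,4),(0,3)
  0 0 0 1 0
  0 0 0 0 1
  0 0 0 0 0
  0 0 0 1 0
After step 3: ants at (0,4),(0,4)
  0 0 0 0 3
  0 0 0 0 0
  0 0 0 0 0
  0 0 0 0 0

0 0 0 0 3
0 0 0 0 0
0 0 0 0 0
0 0 0 0 0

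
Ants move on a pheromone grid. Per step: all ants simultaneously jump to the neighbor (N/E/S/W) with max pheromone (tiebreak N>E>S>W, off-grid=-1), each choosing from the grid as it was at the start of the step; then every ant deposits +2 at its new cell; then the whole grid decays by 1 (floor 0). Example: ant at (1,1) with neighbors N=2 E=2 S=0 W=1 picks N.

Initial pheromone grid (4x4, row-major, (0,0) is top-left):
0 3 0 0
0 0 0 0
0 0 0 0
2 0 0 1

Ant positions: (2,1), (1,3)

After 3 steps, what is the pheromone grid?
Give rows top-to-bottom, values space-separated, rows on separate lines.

After step 1: ants at (1,1),(0,3)
  0 2 0 1
  0 1 0 0
  0 0 0 0
  1 0 0 0
After step 2: ants at (0,1),(1,3)
  0 3 0 0
  0 0 0 1
  0 0 0 0
  0 0 0 0
After step 3: ants at (0,2),(0,3)
  0 2 1 1
  0 0 0 0
  0 0 0 0
  0 0 0 0

0 2 1 1
0 0 0 0
0 0 0 0
0 0 0 0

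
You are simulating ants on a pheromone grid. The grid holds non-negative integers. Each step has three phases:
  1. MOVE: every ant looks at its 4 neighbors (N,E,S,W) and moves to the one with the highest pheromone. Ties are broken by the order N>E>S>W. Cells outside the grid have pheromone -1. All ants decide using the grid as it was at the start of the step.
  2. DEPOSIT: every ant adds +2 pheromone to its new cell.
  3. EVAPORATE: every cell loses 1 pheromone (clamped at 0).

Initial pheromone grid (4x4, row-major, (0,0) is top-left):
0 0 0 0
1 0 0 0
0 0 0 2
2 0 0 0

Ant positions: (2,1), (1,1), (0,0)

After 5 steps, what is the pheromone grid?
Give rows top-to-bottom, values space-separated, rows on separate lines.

After step 1: ants at (1,1),(1,0),(1,0)
  0 0 0 0
  4 1 0 0
  0 0 0 1
  1 0 0 0
After step 2: ants at (1,0),(1,1),(1,1)
  0 0 0 0
  5 4 0 0
  0 0 0 0
  0 0 0 0
After step 3: ants at (1,1),(1,0),(1,0)
  0 0 0 0
  8 5 0 0
  0 0 0 0
  0 0 0 0
After step 4: ants at (1,0),(1,1),(1,1)
  0 0 0 0
  9 8 0 0
  0 0 0 0
  0 0 0 0
After step 5: ants at (1,1),(1,0),(1,0)
  0 0 0 0
  12 9 0 0
  0 0 0 0
  0 0 0 0

0 0 0 0
12 9 0 0
0 0 0 0
0 0 0 0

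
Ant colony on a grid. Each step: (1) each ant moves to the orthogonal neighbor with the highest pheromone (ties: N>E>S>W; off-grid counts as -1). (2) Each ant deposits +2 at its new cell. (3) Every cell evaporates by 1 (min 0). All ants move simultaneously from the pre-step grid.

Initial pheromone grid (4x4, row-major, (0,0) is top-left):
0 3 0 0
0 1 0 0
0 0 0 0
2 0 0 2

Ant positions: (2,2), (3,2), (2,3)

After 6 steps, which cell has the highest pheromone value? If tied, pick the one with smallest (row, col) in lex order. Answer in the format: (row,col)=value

Answer: (3,3)=8

Derivation:
Step 1: ant0:(2,2)->N->(1,2) | ant1:(3,2)->E->(3,3) | ant2:(2,3)->S->(3,3)
  grid max=5 at (3,3)
Step 2: ant0:(1,2)->N->(0,2) | ant1:(3,3)->N->(2,3) | ant2:(3,3)->N->(2,3)
  grid max=4 at (3,3)
Step 3: ant0:(0,2)->W->(0,1) | ant1:(2,3)->S->(3,3) | ant2:(2,3)->S->(3,3)
  grid max=7 at (3,3)
Step 4: ant0:(0,1)->E->(0,2) | ant1:(3,3)->N->(2,3) | ant2:(3,3)->N->(2,3)
  grid max=6 at (3,3)
Step 5: ant0:(0,2)->W->(0,1) | ant1:(2,3)->S->(3,3) | ant2:(2,3)->S->(3,3)
  grid max=9 at (3,3)
Step 6: ant0:(0,1)->E->(0,2) | ant1:(3,3)->N->(2,3) | ant2:(3,3)->N->(2,3)
  grid max=8 at (3,3)
Final grid:
  0 1 1 0
  0 0 0 0
  0 0 0 7
  0 0 0 8
Max pheromone 8 at (3,3)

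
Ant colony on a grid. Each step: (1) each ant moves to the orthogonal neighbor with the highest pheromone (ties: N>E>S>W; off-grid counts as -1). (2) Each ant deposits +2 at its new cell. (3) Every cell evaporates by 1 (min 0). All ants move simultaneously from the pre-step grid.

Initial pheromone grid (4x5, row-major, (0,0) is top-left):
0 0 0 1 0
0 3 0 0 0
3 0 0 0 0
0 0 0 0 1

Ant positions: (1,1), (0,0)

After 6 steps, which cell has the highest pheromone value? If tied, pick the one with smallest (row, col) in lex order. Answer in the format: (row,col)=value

Step 1: ant0:(1,1)->N->(0,1) | ant1:(0,0)->E->(0,1)
  grid max=3 at (0,1)
Step 2: ant0:(0,1)->S->(1,1) | ant1:(0,1)->S->(1,1)
  grid max=5 at (1,1)
Step 3: ant0:(1,1)->N->(0,1) | ant1:(1,1)->N->(0,1)
  grid max=5 at (0,1)
Step 4: ant0:(0,1)->S->(1,1) | ant1:(0,1)->S->(1,1)
  grid max=7 at (1,1)
Step 5: ant0:(1,1)->N->(0,1) | ant1:(1,1)->N->(0,1)
  grid max=7 at (0,1)
Step 6: ant0:(0,1)->S->(1,1) | ant1:(0,1)->S->(1,1)
  grid max=9 at (1,1)
Final grid:
  0 6 0 0 0
  0 9 0 0 0
  0 0 0 0 0
  0 0 0 0 0
Max pheromone 9 at (1,1)

Answer: (1,1)=9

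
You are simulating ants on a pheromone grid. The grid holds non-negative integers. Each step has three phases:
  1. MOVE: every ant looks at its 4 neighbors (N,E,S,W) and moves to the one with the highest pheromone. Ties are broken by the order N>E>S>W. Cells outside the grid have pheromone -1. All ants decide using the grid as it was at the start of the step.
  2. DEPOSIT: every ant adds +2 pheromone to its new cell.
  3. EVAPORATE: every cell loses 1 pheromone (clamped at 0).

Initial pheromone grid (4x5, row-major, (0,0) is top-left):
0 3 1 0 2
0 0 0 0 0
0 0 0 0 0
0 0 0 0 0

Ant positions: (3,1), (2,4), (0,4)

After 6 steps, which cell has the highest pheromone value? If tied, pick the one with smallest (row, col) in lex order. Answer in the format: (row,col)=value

Step 1: ant0:(3,1)->N->(2,1) | ant1:(2,4)->N->(1,4) | ant2:(0,4)->S->(1,4)
  grid max=3 at (1,4)
Step 2: ant0:(2,1)->N->(1,1) | ant1:(1,4)->N->(0,4) | ant2:(1,4)->N->(0,4)
  grid max=4 at (0,4)
Step 3: ant0:(1,1)->N->(0,1) | ant1:(0,4)->S->(1,4) | ant2:(0,4)->S->(1,4)
  grid max=5 at (1,4)
Step 4: ant0:(0,1)->E->(0,2) | ant1:(1,4)->N->(0,4) | ant2:(1,4)->N->(0,4)
  grid max=6 at (0,4)
Step 5: ant0:(0,2)->W->(0,1) | ant1:(0,4)->S->(1,4) | ant2:(0,4)->S->(1,4)
  grid max=7 at (1,4)
Step 6: ant0:(0,1)->E->(0,2) | ant1:(1,4)->N->(0,4) | ant2:(1,4)->N->(0,4)
  grid max=8 at (0,4)
Final grid:
  0 1 1 0 8
  0 0 0 0 6
  0 0 0 0 0
  0 0 0 0 0
Max pheromone 8 at (0,4)

Answer: (0,4)=8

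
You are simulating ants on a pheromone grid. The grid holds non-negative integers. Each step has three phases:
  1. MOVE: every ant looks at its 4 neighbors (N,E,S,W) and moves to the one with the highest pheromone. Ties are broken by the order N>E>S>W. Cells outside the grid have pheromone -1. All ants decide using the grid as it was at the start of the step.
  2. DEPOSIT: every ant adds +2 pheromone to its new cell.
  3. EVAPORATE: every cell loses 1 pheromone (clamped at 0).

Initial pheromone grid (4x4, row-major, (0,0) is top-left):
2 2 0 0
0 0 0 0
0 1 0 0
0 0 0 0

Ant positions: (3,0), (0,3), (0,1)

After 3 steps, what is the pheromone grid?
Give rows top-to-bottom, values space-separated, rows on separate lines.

After step 1: ants at (2,0),(1,3),(0,0)
  3 1 0 0
  0 0 0 1
  1 0 0 0
  0 0 0 0
After step 2: ants at (1,0),(0,3),(0,1)
  2 2 0 1
  1 0 0 0
  0 0 0 0
  0 0 0 0
After step 3: ants at (0,0),(1,3),(0,0)
  5 1 0 0
  0 0 0 1
  0 0 0 0
  0 0 0 0

5 1 0 0
0 0 0 1
0 0 0 0
0 0 0 0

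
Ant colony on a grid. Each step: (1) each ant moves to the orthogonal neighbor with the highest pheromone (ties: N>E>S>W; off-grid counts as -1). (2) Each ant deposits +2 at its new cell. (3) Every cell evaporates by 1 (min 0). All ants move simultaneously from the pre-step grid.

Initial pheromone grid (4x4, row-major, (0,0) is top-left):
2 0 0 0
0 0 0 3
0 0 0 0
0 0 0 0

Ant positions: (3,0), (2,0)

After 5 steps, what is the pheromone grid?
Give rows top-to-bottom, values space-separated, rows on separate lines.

After step 1: ants at (2,0),(1,0)
  1 0 0 0
  1 0 0 2
  1 0 0 0
  0 0 0 0
After step 2: ants at (1,0),(0,0)
  2 0 0 0
  2 0 0 1
  0 0 0 0
  0 0 0 0
After step 3: ants at (0,0),(1,0)
  3 0 0 0
  3 0 0 0
  0 0 0 0
  0 0 0 0
After step 4: ants at (1,0),(0,0)
  4 0 0 0
  4 0 0 0
  0 0 0 0
  0 0 0 0
After step 5: ants at (0,0),(1,0)
  5 0 0 0
  5 0 0 0
  0 0 0 0
  0 0 0 0

5 0 0 0
5 0 0 0
0 0 0 0
0 0 0 0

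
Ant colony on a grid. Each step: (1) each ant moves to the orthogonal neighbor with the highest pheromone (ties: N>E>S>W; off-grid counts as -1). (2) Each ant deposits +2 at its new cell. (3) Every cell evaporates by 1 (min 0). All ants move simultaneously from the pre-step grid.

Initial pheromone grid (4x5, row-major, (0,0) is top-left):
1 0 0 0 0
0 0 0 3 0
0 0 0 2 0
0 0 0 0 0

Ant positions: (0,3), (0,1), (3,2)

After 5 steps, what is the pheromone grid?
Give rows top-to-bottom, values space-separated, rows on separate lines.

After step 1: ants at (1,3),(0,0),(2,2)
  2 0 0 0 0
  0 0 0 4 0
  0 0 1 1 0
  0 0 0 0 0
After step 2: ants at (2,3),(0,1),(2,3)
  1 1 0 0 0
  0 0 0 3 0
  0 0 0 4 0
  0 0 0 0 0
After step 3: ants at (1,3),(0,0),(1,3)
  2 0 0 0 0
  0 0 0 6 0
  0 0 0 3 0
  0 0 0 0 0
After step 4: ants at (2,3),(0,1),(2,3)
  1 1 0 0 0
  0 0 0 5 0
  0 0 0 6 0
  0 0 0 0 0
After step 5: ants at (1,3),(0,0),(1,3)
  2 0 0 0 0
  0 0 0 8 0
  0 0 0 5 0
  0 0 0 0 0

2 0 0 0 0
0 0 0 8 0
0 0 0 5 0
0 0 0 0 0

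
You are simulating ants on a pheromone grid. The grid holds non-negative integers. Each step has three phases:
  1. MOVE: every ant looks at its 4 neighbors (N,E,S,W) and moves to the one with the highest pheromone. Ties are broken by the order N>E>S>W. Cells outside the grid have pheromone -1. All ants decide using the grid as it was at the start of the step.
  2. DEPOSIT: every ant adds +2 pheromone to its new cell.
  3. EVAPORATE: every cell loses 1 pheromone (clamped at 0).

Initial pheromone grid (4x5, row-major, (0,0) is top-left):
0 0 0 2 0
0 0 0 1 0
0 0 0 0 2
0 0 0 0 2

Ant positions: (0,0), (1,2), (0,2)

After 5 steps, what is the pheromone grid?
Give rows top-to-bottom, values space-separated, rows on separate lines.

After step 1: ants at (0,1),(1,3),(0,3)
  0 1 0 3 0
  0 0 0 2 0
  0 0 0 0 1
  0 0 0 0 1
After step 2: ants at (0,2),(0,3),(1,3)
  0 0 1 4 0
  0 0 0 3 0
  0 0 0 0 0
  0 0 0 0 0
After step 3: ants at (0,3),(1,3),(0,3)
  0 0 0 7 0
  0 0 0 4 0
  0 0 0 0 0
  0 0 0 0 0
After step 4: ants at (1,3),(0,3),(1,3)
  0 0 0 8 0
  0 0 0 7 0
  0 0 0 0 0
  0 0 0 0 0
After step 5: ants at (0,3),(1,3),(0,3)
  0 0 0 11 0
  0 0 0 8 0
  0 0 0 0 0
  0 0 0 0 0

0 0 0 11 0
0 0 0 8 0
0 0 0 0 0
0 0 0 0 0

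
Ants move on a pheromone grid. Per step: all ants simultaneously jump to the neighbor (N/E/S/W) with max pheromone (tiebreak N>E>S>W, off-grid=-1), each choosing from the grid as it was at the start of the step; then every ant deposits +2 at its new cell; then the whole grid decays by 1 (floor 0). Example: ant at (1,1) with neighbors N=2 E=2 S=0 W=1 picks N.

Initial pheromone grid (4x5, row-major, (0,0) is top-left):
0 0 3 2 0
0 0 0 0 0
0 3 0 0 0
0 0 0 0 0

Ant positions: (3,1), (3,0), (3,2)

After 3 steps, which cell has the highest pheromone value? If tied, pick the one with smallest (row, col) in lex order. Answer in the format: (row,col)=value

Answer: (2,1)=8

Derivation:
Step 1: ant0:(3,1)->N->(2,1) | ant1:(3,0)->N->(2,0) | ant2:(3,2)->N->(2,2)
  grid max=4 at (2,1)
Step 2: ant0:(2,1)->E->(2,2) | ant1:(2,0)->E->(2,1) | ant2:(2,2)->W->(2,1)
  grid max=7 at (2,1)
Step 3: ant0:(2,2)->W->(2,1) | ant1:(2,1)->E->(2,2) | ant2:(2,1)->E->(2,2)
  grid max=8 at (2,1)
Final grid:
  0 0 0 0 0
  0 0 0 0 0
  0 8 5 0 0
  0 0 0 0 0
Max pheromone 8 at (2,1)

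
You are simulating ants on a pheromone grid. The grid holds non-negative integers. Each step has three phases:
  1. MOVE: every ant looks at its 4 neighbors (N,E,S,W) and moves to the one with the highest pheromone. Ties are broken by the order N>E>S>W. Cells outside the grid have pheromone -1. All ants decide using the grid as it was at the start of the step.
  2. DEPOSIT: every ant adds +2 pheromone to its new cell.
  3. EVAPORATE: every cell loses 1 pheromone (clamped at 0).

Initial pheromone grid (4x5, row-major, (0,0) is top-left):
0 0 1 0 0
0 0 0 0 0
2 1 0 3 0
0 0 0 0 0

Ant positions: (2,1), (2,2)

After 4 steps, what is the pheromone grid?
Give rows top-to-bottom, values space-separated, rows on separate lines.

After step 1: ants at (2,0),(2,3)
  0 0 0 0 0
  0 0 0 0 0
  3 0 0 4 0
  0 0 0 0 0
After step 2: ants at (1,0),(1,3)
  0 0 0 0 0
  1 0 0 1 0
  2 0 0 3 0
  0 0 0 0 0
After step 3: ants at (2,0),(2,3)
  0 0 0 0 0
  0 0 0 0 0
  3 0 0 4 0
  0 0 0 0 0
After step 4: ants at (1,0),(1,3)
  0 0 0 0 0
  1 0 0 1 0
  2 0 0 3 0
  0 0 0 0 0

0 0 0 0 0
1 0 0 1 0
2 0 0 3 0
0 0 0 0 0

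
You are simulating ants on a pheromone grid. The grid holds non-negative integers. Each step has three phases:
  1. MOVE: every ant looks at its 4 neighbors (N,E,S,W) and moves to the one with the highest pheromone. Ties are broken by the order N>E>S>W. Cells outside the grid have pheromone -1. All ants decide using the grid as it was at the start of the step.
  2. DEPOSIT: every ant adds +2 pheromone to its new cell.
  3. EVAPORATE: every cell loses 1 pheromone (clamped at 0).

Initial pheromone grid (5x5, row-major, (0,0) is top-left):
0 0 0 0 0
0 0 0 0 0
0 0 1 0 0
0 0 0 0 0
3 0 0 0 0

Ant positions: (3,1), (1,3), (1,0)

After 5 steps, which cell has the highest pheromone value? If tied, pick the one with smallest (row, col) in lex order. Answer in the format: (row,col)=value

Step 1: ant0:(3,1)->N->(2,1) | ant1:(1,3)->N->(0,3) | ant2:(1,0)->N->(0,0)
  grid max=2 at (4,0)
Step 2: ant0:(2,1)->N->(1,1) | ant1:(0,3)->E->(0,4) | ant2:(0,0)->E->(0,1)
  grid max=1 at (0,1)
Step 3: ant0:(1,1)->N->(0,1) | ant1:(0,4)->S->(1,4) | ant2:(0,1)->S->(1,1)
  grid max=2 at (0,1)
Step 4: ant0:(0,1)->S->(1,1) | ant1:(1,4)->N->(0,4) | ant2:(1,1)->N->(0,1)
  grid max=3 at (0,1)
Step 5: ant0:(1,1)->N->(0,1) | ant1:(0,4)->S->(1,4) | ant2:(0,1)->S->(1,1)
  grid max=4 at (0,1)
Final grid:
  0 4 0 0 0
  0 4 0 0 1
  0 0 0 0 0
  0 0 0 0 0
  0 0 0 0 0
Max pheromone 4 at (0,1)

Answer: (0,1)=4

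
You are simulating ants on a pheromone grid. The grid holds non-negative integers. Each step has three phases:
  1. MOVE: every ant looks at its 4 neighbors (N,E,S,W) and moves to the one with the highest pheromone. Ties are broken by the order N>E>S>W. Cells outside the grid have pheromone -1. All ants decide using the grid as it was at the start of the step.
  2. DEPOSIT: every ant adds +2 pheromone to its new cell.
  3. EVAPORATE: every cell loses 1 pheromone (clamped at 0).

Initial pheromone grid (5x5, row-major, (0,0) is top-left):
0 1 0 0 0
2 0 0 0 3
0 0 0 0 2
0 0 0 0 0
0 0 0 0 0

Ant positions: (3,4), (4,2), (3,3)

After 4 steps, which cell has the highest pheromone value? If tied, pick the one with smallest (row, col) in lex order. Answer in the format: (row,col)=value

Answer: (2,4)=6

Derivation:
Step 1: ant0:(3,4)->N->(2,4) | ant1:(4,2)->N->(3,2) | ant2:(3,3)->N->(2,3)
  grid max=3 at (2,4)
Step 2: ant0:(2,4)->N->(1,4) | ant1:(3,2)->N->(2,2) | ant2:(2,3)->E->(2,4)
  grid max=4 at (2,4)
Step 3: ant0:(1,4)->S->(2,4) | ant1:(2,2)->N->(1,2) | ant2:(2,4)->N->(1,4)
  grid max=5 at (2,4)
Step 4: ant0:(2,4)->N->(1,4) | ant1:(1,2)->N->(0,2) | ant2:(1,4)->S->(2,4)
  grid max=6 at (2,4)
Final grid:
  0 0 1 0 0
  0 0 0 0 5
  0 0 0 0 6
  0 0 0 0 0
  0 0 0 0 0
Max pheromone 6 at (2,4)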